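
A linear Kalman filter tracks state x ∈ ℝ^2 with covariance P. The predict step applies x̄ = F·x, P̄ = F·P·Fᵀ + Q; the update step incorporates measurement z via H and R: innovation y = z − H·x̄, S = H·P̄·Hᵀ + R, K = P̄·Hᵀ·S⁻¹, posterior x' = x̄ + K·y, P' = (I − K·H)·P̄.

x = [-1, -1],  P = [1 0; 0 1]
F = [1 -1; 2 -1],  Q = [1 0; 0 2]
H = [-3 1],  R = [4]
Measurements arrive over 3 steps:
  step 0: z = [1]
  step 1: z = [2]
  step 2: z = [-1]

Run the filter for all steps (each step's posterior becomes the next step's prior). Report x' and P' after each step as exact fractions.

step 0: x̄ = F·x = [0, -1]
step 0: P̄ = F·P·Fᵀ + Q = [3 3; 3 7]
step 0: y = z − H·x̄ = [2]
step 0: S = H·P̄·Hᵀ + R = [20]
step 0: K = P̄·Hᵀ·S⁻¹ = [-3/10; -1/10]
step 0: x' = x̄ + K·y = [-3/5, -6/5]
step 0: P' = (I − K·H)·P̄ = [6/5 12/5; 12/5 34/5]
step 1: x̄ = F·x = [3/5, 0]
step 1: P̄ = F·P·Fᵀ + Q = [21/5 2; 2 4]
step 1: y = z − H·x̄ = [19/5]
step 1: S = H·P̄·Hᵀ + R = [169/5]
step 1: K = P̄·Hᵀ·S⁻¹ = [-53/169; -10/169]
step 1: x' = x̄ + K·y = [-100/169, -38/169]
step 1: P' = (I − K·H)·P̄ = [148/169 232/169; 232/169 656/169]
step 2: x̄ = F·x = [-62/169, -162/169]
step 2: P̄ = F·P·Fᵀ + Q = [509/169 256/169; 256/169 658/169]
step 2: y = z − H·x̄ = [-193/169]
step 2: S = H·P̄·Hᵀ + R = [4379/169]
step 2: K = P̄·Hᵀ·S⁻¹ = [-1271/4379; -110/4379]
step 2: x' = x̄ + K·y = [-155/4379, -4072/4379]
step 2: P' = (I − K·H)·P̄ = [3630/4379 5806/4379; 5806/4379 16978/4379]

step 0: x' = [-3/5, -6/5], P' = [6/5 12/5; 12/5 34/5]
step 1: x' = [-100/169, -38/169], P' = [148/169 232/169; 232/169 656/169]
step 2: x' = [-155/4379, -4072/4379], P' = [3630/4379 5806/4379; 5806/4379 16978/4379]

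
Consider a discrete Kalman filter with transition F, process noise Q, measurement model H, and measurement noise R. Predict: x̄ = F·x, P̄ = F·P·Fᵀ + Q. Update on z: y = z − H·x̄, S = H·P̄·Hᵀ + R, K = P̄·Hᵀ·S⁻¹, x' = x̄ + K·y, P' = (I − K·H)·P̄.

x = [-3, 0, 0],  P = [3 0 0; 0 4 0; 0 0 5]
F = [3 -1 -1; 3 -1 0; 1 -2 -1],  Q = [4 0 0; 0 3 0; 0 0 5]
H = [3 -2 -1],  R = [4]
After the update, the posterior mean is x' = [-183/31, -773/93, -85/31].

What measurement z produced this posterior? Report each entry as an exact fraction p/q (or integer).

z = [2]

x̄ = F·x = [-9, -9, -3]
P̄ = F·P·Fᵀ + Q = [40 31 22; 31 34 17; 22 17 29]
S = H·P̄·Hᵀ + R = [93]
K = P̄·Hᵀ·S⁻¹ = [12/31; 8/93; 1/31]
x' − x̄ = [96/31, 64/93, 8/31] = K·y
y = (KᵀK)⁻¹·Kᵀ·(x' − x̄) = [8]
z = y + H·x̄ = [8] + [-6] = [2]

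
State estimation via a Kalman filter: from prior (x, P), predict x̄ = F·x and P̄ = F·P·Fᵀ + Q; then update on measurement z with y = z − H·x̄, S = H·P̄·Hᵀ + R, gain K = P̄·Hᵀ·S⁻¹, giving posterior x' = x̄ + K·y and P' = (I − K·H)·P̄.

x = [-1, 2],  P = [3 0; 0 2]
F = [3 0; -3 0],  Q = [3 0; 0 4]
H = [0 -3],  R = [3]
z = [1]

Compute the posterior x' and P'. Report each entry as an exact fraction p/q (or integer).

x̄ = F·x = [-3, 3]
P̄ = F·P·Fᵀ + Q = [30 -27; -27 31]
y = z − H·x̄ = [10]
S = H·P̄·Hᵀ + R = [282]
K = P̄·Hᵀ·S⁻¹ = [27/94; -31/94]
x' = x̄ + K·y = [-6/47, -14/47]
P' = (I − K·H)·P̄ = [633/94 -27/94; -27/94 31/94]

x' = [-6/47, -14/47]
P' = [633/94 -27/94; -27/94 31/94]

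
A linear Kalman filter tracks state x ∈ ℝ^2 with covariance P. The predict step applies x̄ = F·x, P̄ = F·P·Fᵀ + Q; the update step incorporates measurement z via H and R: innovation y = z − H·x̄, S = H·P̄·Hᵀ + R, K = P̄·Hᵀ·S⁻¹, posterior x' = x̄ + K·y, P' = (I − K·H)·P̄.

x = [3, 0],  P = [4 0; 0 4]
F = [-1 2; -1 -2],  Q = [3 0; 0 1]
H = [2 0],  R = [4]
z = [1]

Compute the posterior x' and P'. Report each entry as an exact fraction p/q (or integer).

x' = [17/48, -19/4]
P' = [23/24 -1/2; -1/2 15]

x̄ = F·x = [-3, -3]
P̄ = F·P·Fᵀ + Q = [23 -12; -12 21]
y = z − H·x̄ = [7]
S = H·P̄·Hᵀ + R = [96]
K = P̄·Hᵀ·S⁻¹ = [23/48; -1/4]
x' = x̄ + K·y = [17/48, -19/4]
P' = (I − K·H)·P̄ = [23/24 -1/2; -1/2 15]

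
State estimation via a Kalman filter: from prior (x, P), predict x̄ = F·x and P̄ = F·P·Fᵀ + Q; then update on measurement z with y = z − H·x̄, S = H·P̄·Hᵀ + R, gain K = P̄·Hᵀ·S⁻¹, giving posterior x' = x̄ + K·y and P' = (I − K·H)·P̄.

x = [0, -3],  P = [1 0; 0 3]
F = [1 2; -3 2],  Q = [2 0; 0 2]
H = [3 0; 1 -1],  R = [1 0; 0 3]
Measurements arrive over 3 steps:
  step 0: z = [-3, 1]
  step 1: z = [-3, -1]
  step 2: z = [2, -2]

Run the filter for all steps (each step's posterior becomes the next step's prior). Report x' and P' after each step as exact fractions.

step 0: x̄ = F·x = [-6, -6]
step 0: P̄ = F·P·Fᵀ + Q = [15 9; 9 23]
step 0: y = z − H·x̄ = [15, 1]
step 0: S = H·P̄·Hᵀ + R = [136 18; 18 23]
step 0: K = P̄·Hᵀ·S⁻¹ = [927/2804 3/1402; 873/2804 -1195/1402]
step 0: x' = x̄ + K·y = [-2913/2804, -6119/2804]
step 0: P' = (I − K·H)·P̄ = [309/2804 291/2804; 291/2804 7461/2804]
step 1: x̄ = F·x = [-15151/2804, -3499/2804]
step 1: P̄ = F·P·Fᵀ + Q = [36925/2804 27753/2804; 27753/2804 34741/2804]
step 1: y = z − H·x̄ = [37041/2804, 2212/701]
step 1: S = H·P̄·Hᵀ + R = [335129/2804 6879/701; 6879/701 6143/701]
step 1: K = P̄·Hᵀ·S⁻¹ = [880737/2666783 9172/2666783; 114027/380969 -236032/380969]
step 1: x' = x̄ + K·y = [-2746040/2666783, 286110/380969]
step 1: P' = (I − K·H)·P̄ = [293579/2666783 38009/380969; 38009/380969 746105/380969]
step 2: x̄ = F·x = [1259500/2666783, 12243660/2666783]
step 2: P̄ = F·P·Fᵀ + Q = [27582337/2666783 18945951/2666783; 18945951/2666783 25673961/2666783]
step 2: y = z − H·x̄ = [1555066/2666783, 5650594/2666783]
step 2: S = H·P̄·Hᵀ + R = [250907816/2666783 25909158/2666783; 25909158/2666783 23364745/2666783]
step 2: K = P̄·Hᵀ·S⁻¹ = [641072529/1946582332 4318193/973291166; 563345055/1946582332 -592611249/973291166]
step 2: x' = x̄ + K·y = [655739753/973291166, 3377125143/973291166]
step 2: P' = (I − K·H)·P̄ = [213690843/1946582332 187781685/1946582332; 187781685/1946582332 3743449179/1946582332]

step 0: x' = [-2913/2804, -6119/2804], P' = [309/2804 291/2804; 291/2804 7461/2804]
step 1: x' = [-2746040/2666783, 286110/380969], P' = [293579/2666783 38009/380969; 38009/380969 746105/380969]
step 2: x' = [655739753/973291166, 3377125143/973291166], P' = [213690843/1946582332 187781685/1946582332; 187781685/1946582332 3743449179/1946582332]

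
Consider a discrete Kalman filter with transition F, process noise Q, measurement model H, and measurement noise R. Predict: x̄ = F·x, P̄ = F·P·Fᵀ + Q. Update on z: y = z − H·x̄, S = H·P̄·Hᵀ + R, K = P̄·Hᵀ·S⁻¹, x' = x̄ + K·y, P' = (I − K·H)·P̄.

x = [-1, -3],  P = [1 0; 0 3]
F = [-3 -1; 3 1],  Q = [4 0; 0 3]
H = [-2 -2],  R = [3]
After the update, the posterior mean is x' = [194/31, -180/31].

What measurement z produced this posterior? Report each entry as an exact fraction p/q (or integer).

z = [-1]

x̄ = F·x = [6, -6]
P̄ = F·P·Fᵀ + Q = [16 -12; -12 15]
S = H·P̄·Hᵀ + R = [31]
K = P̄·Hᵀ·S⁻¹ = [-8/31; -6/31]
x' − x̄ = [8/31, 6/31] = K·y
y = (KᵀK)⁻¹·Kᵀ·(x' − x̄) = [-1]
z = y + H·x̄ = [-1] + [0] = [-1]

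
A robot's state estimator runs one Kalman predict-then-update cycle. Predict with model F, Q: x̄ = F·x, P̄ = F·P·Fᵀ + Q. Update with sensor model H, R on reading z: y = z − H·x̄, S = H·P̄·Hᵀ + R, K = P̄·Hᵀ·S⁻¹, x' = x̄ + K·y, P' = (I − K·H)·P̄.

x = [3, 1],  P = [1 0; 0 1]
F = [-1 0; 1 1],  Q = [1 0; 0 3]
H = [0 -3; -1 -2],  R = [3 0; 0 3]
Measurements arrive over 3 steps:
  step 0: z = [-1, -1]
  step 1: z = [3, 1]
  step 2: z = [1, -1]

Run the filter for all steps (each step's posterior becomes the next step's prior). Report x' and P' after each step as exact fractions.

step 0: x̄ = F·x = [-3, 4]
step 0: P̄ = F·P·Fᵀ + Q = [2 -1; -1 5]
step 0: y = z − H·x̄ = [11, 4]
step 0: S = H·P̄·Hᵀ + R = [48 27; 27 21]
step 0: K = P̄·Hᵀ·S⁻¹ = [7/31 -9/31; -8/31 -3/31]
step 0: x' = x̄ + K·y = [-52/31, 24/31]
step 0: P' = (I − K·H)·P̄ = [41/31 -7/31; -7/31 8/31]
step 1: x̄ = F·x = [52/31, -28/31]
step 1: P̄ = F·P·Fᵀ + Q = [72/31 -34/31; -34/31 128/31]
step 1: y = z − H·x̄ = [9/31, 27/31]
step 1: S = H·P̄·Hᵀ + R = [1245/31 666/31; 666/31 541/31]
step 1: K = P̄·Hᵀ·S⁻¹ = [622/2473 -784/2473; -644/2473 -222/2473]
step 1: x' = x̄ + K·y = [3646/2473, -2614/2473]
step 1: P' = (I − K·H)·P̄ = [3596/2473 -622/2473; -622/2473 644/2473]
step 2: x̄ = F·x = [-3646/2473, 1032/2473]
step 2: P̄ = F·P·Fᵀ + Q = [6069/2473 -2974/2473; -2974/2473 10415/2473]
step 2: y = z − H·x̄ = [5569/2473, -4055/2473]
step 2: S = H·P̄·Hᵀ + R = [101154/2473 53568/2473; 53568/2473 43252/2473]
step 2: K = P̄·Hᵀ·S⁻¹ = [6611/25367 -33035/101468; -13307/50734 -2232/25367]
step 2: x' = x̄ + K·y = [-35879/101468, -1475/50734]
step 2: P' = (I − K·H)·P̄ = [151993/101468 -6611/25367; -6611/25367 13307/50734]

step 0: x' = [-52/31, 24/31], P' = [41/31 -7/31; -7/31 8/31]
step 1: x' = [3646/2473, -2614/2473], P' = [3596/2473 -622/2473; -622/2473 644/2473]
step 2: x' = [-35879/101468, -1475/50734], P' = [151993/101468 -6611/25367; -6611/25367 13307/50734]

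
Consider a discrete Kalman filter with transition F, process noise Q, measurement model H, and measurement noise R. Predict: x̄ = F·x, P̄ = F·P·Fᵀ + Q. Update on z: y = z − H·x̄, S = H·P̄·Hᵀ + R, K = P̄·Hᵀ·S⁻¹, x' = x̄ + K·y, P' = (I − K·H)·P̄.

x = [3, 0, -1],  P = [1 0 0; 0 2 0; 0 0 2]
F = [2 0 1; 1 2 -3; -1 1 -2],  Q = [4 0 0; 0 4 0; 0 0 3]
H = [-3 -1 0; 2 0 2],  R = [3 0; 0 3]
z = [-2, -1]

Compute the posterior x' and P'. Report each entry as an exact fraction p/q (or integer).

x' = [141/1492, 6787/2984, -1735/2984]
P' = [2025/746 -10713/1492 -4347/1492; -10713/1492 64149/2984 23415/2984; -4347/1492 23415/2984 11301/2984]

x̄ = F·x = [5, 6, -1]
P̄ = F·P·Fᵀ + Q = [10 -4 -6; -4 31 15; -6 15 14]
y = z − H·x̄ = [19, -9]
S = H·P̄·Hᵀ + R = [100 -46; -46 51]
K = P̄·Hᵀ·S⁻¹ = [-479/1492 -99/746; 43/2984 663/1492; 889/2984 869/1492]
x' = x̄ + K·y = [141/1492, 6787/2984, -1735/2984]
P' = (I − K·H)·P̄ = [2025/746 -10713/1492 -4347/1492; -10713/1492 64149/2984 23415/2984; -4347/1492 23415/2984 11301/2984]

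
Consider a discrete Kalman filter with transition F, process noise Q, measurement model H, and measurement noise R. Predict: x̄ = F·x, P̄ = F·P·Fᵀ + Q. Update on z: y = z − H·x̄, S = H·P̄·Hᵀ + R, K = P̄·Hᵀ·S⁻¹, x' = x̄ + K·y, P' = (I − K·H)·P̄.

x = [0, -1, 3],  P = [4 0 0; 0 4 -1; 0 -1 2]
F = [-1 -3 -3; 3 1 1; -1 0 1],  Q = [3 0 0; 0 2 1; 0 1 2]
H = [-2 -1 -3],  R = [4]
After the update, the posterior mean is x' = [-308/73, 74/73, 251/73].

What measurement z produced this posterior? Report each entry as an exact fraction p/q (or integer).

x̄ = F·x = [-6, 2, 3]
P̄ = F·P·Fᵀ + Q = [43 -24 1; -24 42 -10; 1 -10 8]
S = H·P̄·Hᵀ + R = [146]
K = P̄·Hᵀ·S⁻¹ = [-65/146; 18/73; -8/73]
x' − x̄ = [130/73, -72/73, 32/73] = K·y
y = (KᵀK)⁻¹·Kᵀ·(x' − x̄) = [-4]
z = y + H·x̄ = [-4] + [1] = [-3]

z = [-3]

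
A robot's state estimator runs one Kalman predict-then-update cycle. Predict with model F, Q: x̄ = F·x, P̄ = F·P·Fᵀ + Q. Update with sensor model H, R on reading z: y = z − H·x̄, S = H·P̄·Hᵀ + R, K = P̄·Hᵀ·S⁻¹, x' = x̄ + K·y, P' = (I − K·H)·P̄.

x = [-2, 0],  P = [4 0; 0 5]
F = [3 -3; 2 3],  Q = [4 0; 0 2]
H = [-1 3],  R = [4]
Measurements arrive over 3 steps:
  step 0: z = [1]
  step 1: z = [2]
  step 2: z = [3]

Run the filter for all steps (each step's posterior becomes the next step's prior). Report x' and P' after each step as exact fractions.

step 0: x̄ = F·x = [-6, -4]
step 0: P̄ = F·P·Fᵀ + Q = [85 -21; -21 63]
step 0: y = z − H·x̄ = [7]
step 0: S = H·P̄·Hᵀ + R = [782]
step 0: K = P̄·Hᵀ·S⁻¹ = [-74/391; 105/391]
step 0: x' = x̄ + K·y = [-2864/391, -829/391]
step 0: P' = (I − K·H)·P̄ = [22283/391 7329/391; 7329/391 2583/391]
step 1: x̄ = F·x = [-6105/391, -8215/391]
step 1: P̄ = F·P·Fᵀ + Q = [93436/391 132438/391; 132438/391 201109/391]
step 1: y = z − H·x̄ = [19322/391]
step 1: S = H·P̄·Hᵀ + R = [1110353/391]
step 1: K = P̄·Hᵀ·S⁻¹ = [303878/1110353; 470889/1110353]
step 1: x' = x̄ + K·y = [-2320139/1110353, -58907/1110353]
step 1: P' = (I − K·H)·P̄ = [29169064/1110353 10128192/1110353; 10128192/1110353 4003916/1110353]
step 2: x̄ = F·x = [-6783696/1110353, -4816999/1110353]
step 2: P̄ = F·P·Fᵀ + Q = [120690776/1110353 169363716/1110353; 169363716/1110353 276470510/1110353]
step 2: y = z − H·x̄ = [10998360/1110353]
step 2: S = H·P̄·Hᵀ + R = [1597184482/1110353]
step 2: K = P̄·Hᵀ·S⁻¹ = [193700186/798592241; 330023907/798592241]
step 2: x' = x̄ + K·y = [-2960340192/798592241, -195520063/798592241]
step 2: P' = (I − K·H)·P̄ = [19221989008/798592241 6665596584/798592241; 6665596584/798592241 2661897404/798592241]

step 0: x' = [-2864/391, -829/391], P' = [22283/391 7329/391; 7329/391 2583/391]
step 1: x' = [-2320139/1110353, -58907/1110353], P' = [29169064/1110353 10128192/1110353; 10128192/1110353 4003916/1110353]
step 2: x' = [-2960340192/798592241, -195520063/798592241], P' = [19221989008/798592241 6665596584/798592241; 6665596584/798592241 2661897404/798592241]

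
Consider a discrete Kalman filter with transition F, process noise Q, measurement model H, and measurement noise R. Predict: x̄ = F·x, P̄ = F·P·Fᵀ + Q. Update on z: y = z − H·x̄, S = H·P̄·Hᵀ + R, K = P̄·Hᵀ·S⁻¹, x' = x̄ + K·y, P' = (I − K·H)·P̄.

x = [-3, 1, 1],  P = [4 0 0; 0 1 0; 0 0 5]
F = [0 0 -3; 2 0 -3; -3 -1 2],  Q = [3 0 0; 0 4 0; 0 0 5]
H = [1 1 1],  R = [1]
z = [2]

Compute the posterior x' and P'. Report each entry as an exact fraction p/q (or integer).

x̄ = F·x = [-3, -9, 10]
P̄ = F·P·Fᵀ + Q = [48 45 -30; 45 65 -54; -30 -54 62]
y = z − H·x̄ = [4]
S = H·P̄·Hᵀ + R = [98]
K = P̄·Hᵀ·S⁻¹ = [9/14; 4/7; -11/49]
x' = x̄ + K·y = [-3/7, -47/7, 446/49]
P' = (I − K·H)·P̄ = [15/2 9 -111/7; 9 33 -290/7; -111/7 -290/7 2796/49]

x' = [-3/7, -47/7, 446/49]
P' = [15/2 9 -111/7; 9 33 -290/7; -111/7 -290/7 2796/49]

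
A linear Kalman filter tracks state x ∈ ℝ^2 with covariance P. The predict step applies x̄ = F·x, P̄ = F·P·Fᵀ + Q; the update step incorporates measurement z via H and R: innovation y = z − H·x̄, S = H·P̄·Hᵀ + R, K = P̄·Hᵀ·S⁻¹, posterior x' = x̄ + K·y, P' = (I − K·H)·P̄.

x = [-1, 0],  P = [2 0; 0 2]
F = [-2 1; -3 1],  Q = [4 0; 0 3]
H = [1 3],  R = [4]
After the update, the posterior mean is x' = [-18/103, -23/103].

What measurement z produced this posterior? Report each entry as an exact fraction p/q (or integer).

z = [-1]

x̄ = F·x = [2, 3]
P̄ = F·P·Fᵀ + Q = [14 14; 14 23]
S = H·P̄·Hᵀ + R = [309]
K = P̄·Hᵀ·S⁻¹ = [56/309; 83/309]
x' − x̄ = [-224/103, -332/103] = K·y
y = (KᵀK)⁻¹·Kᵀ·(x' − x̄) = [-12]
z = y + H·x̄ = [-12] + [11] = [-1]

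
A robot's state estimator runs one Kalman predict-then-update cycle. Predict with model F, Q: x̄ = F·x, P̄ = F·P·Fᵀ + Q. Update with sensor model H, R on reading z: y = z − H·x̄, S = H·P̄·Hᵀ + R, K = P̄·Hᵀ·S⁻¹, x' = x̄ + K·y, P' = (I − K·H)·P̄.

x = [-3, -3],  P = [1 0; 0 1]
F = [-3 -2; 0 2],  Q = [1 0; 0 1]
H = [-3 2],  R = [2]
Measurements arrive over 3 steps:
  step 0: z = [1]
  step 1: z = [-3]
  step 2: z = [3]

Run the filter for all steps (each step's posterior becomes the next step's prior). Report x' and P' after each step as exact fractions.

step 0: x' = [10/49, 25/49], P' = [61/49 79/49; 79/49 124/49]
step 1: x' = [13719/16148, -850/4037], P' = [4531/8074 2390/4037; 2390/4037 4085/4037]
step 2: x' = [-3236988/2165521, -1586687/2165521], P' = [1216798/2165521 1285798/2165521; 1285798/2165521 2194285/2165521]

step 0: x̄ = F·x = [15, -6]
step 0: P̄ = F·P·Fᵀ + Q = [14 -4; -4 5]
step 0: y = z − H·x̄ = [58]
step 0: S = H·P̄·Hᵀ + R = [196]
step 0: K = P̄·Hᵀ·S⁻¹ = [-25/98; 11/98]
step 0: x' = x̄ + K·y = [10/49, 25/49]
step 0: P' = (I − K·H)·P̄ = [61/49 79/49; 79/49 124/49]
step 1: x̄ = F·x = [-80/49, 50/49]
step 1: P̄ = F·P·Fᵀ + Q = [2042/49 -970/49; -970/49 545/49]
step 1: y = z − H·x̄ = [-487/49]
step 1: S = H·P̄·Hᵀ + R = [32296/49]
step 1: K = P̄·Hᵀ·S⁻¹ = [-4033/16148; 500/4037]
step 1: x' = x̄ + K·y = [13719/16148, -850/4037]
step 1: P' = (I − K·H)·P̄ = [4531/8074 2390/4037; 2390/4037 4085/4037]
step 2: x̄ = F·x = [-34357/16148, -1700/4037]
step 2: P̄ = F·P·Fᵀ + Q = [138893/8074 -30680/4037; -30680/4037 20377/4037]
step 2: y = z − H·x̄ = [-41027/16148]
step 2: S = H·P̄·Hᵀ + R = [2165521/8074]
step 2: K = P̄·Hᵀ·S⁻¹ = [-539399/2165521; 265588/2165521]
step 2: x' = x̄ + K·y = [-3236988/2165521, -1586687/2165521]
step 2: P' = (I − K·H)·P̄ = [1216798/2165521 1285798/2165521; 1285798/2165521 2194285/2165521]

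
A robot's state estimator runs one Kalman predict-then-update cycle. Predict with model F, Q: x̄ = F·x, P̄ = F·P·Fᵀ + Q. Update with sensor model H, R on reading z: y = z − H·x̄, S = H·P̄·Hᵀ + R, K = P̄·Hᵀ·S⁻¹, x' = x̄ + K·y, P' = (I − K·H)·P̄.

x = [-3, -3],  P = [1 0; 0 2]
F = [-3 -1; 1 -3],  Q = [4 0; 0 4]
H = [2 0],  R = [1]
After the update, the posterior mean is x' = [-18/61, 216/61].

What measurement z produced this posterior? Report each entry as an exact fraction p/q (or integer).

z = [-1]

x̄ = F·x = [12, 6]
P̄ = F·P·Fᵀ + Q = [15 3; 3 23]
S = H·P̄·Hᵀ + R = [61]
K = P̄·Hᵀ·S⁻¹ = [30/61; 6/61]
x' − x̄ = [-750/61, -150/61] = K·y
y = (KᵀK)⁻¹·Kᵀ·(x' − x̄) = [-25]
z = y + H·x̄ = [-25] + [24] = [-1]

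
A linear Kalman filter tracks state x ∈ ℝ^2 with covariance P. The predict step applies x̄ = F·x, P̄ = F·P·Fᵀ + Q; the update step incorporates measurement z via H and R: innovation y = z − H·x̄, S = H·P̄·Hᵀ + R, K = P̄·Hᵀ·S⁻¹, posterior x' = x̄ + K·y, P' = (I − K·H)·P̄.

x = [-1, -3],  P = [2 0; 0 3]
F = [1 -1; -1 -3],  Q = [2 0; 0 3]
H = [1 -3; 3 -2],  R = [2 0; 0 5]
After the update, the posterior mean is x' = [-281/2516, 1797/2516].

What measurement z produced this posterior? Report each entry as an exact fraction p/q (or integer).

x̄ = F·x = [2, 10]
P̄ = F·P·Fᵀ + Q = [7 7; 7 32]
S = H·P̄·Hᵀ + R = [255 136; 136 112]
K = P̄·Hᵀ·S⁻¹ = [-315/1258 217/592; -515/1258 67/592]
x' − x̄ = [-5313/2516, -23363/2516] = K·y
y = (KᵀK)⁻¹·Kᵀ·(x' − x̄) = [26, 12]
z = y + H·x̄ = [26, 12] + [-28, -14] = [-2, -2]

z = [-2, -2]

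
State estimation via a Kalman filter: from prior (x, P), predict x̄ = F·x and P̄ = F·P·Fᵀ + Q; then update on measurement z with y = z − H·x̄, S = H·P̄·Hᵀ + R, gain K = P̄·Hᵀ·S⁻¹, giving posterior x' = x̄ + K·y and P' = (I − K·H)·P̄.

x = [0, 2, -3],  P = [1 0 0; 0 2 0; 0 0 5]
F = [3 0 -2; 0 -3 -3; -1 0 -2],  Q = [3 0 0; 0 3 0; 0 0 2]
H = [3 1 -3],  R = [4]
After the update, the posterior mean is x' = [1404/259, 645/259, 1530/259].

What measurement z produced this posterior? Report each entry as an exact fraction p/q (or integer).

z = [1]

x̄ = F·x = [6, 3, 6]
P̄ = F·P·Fᵀ + Q = [32 30 17; 30 66 30; 17 30 23]
S = H·P̄·Hᵀ + R = [259]
K = P̄·Hᵀ·S⁻¹ = [75/259; 66/259; 12/259]
x' − x̄ = [-150/259, -132/259, -24/259] = K·y
y = (KᵀK)⁻¹·Kᵀ·(x' − x̄) = [-2]
z = y + H·x̄ = [-2] + [3] = [1]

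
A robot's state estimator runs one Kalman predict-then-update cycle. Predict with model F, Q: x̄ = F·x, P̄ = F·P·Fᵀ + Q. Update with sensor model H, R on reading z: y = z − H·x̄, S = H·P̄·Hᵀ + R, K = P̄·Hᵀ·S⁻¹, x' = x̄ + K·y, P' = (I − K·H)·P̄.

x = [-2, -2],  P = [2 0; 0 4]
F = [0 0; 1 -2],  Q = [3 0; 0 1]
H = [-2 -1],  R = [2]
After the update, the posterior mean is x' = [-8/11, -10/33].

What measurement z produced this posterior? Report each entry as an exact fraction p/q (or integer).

x̄ = F·x = [0, 2]
P̄ = F·P·Fᵀ + Q = [3 0; 0 19]
S = H·P̄·Hᵀ + R = [33]
K = P̄·Hᵀ·S⁻¹ = [-2/11; -19/33]
x' − x̄ = [-8/11, -76/33] = K·y
y = (KᵀK)⁻¹·Kᵀ·(x' − x̄) = [4]
z = y + H·x̄ = [4] + [-2] = [2]

z = [2]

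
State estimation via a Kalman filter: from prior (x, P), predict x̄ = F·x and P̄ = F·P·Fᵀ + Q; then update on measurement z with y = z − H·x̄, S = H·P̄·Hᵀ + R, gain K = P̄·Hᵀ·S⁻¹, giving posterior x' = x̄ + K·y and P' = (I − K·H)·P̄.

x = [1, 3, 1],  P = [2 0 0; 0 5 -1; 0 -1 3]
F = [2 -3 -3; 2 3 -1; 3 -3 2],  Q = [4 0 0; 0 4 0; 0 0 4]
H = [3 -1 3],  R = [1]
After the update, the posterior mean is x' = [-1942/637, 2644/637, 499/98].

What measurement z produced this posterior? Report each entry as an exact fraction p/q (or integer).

z = [2]

x̄ = F·x = [-10, 10, -4]
P̄ = F·P·Fᵀ + Q = [66 -22 36; -22 66 -48; 36 -48 91]
S = H·P̄·Hᵀ + R = [2548]
K = P̄·Hᵀ·S⁻¹ = [82/637; -69/637; 33/196]
x' − x̄ = [4428/637, -3726/637, 891/98] = K·y
y = (KᵀK)⁻¹·Kᵀ·(x' − x̄) = [54]
z = y + H·x̄ = [54] + [-52] = [2]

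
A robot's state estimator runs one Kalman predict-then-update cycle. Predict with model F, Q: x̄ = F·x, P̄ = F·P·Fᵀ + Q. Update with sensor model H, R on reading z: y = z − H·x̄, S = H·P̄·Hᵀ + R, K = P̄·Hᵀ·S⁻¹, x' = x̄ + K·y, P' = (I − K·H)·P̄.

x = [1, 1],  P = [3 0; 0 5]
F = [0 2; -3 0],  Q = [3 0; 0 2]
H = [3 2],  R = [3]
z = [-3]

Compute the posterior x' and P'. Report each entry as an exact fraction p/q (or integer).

x' = [445/326, -576/163]
P' = [2737/326 -2001/163; -2001/163 3045/163]

x̄ = F·x = [2, -3]
P̄ = F·P·Fᵀ + Q = [23 0; 0 29]
y = z − H·x̄ = [-3]
S = H·P̄·Hᵀ + R = [326]
K = P̄·Hᵀ·S⁻¹ = [69/326; 29/163]
x' = x̄ + K·y = [445/326, -576/163]
P' = (I − K·H)·P̄ = [2737/326 -2001/163; -2001/163 3045/163]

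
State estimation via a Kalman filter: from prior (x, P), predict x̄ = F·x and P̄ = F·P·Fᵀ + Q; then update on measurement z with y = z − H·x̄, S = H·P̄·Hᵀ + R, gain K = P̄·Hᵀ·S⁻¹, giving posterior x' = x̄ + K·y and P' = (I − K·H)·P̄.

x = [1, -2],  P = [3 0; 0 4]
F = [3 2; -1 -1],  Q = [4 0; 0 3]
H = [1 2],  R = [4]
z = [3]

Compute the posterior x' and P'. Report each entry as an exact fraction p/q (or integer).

x' = [3/23, 29/23]
P' = [912/23 -430/23; -430/23 221/23]

x̄ = F·x = [-1, 1]
P̄ = F·P·Fᵀ + Q = [47 -17; -17 10]
y = z − H·x̄ = [2]
S = H·P̄·Hᵀ + R = [23]
K = P̄·Hᵀ·S⁻¹ = [13/23; 3/23]
x' = x̄ + K·y = [3/23, 29/23]
P' = (I − K·H)·P̄ = [912/23 -430/23; -430/23 221/23]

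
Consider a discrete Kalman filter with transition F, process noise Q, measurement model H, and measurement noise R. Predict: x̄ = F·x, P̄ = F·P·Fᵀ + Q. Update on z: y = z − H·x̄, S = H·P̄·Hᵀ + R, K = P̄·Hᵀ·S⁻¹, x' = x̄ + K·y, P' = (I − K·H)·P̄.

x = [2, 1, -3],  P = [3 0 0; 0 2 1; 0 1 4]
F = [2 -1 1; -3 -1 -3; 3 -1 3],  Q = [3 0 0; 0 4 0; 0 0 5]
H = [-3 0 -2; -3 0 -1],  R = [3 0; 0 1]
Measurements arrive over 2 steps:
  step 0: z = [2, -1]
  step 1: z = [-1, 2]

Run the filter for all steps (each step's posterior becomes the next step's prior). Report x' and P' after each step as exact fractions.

step 0: x' = [549/451, 5090/5863, -392/143], P' = [237/451 515/451 -12/11; 515/451 115439/5863 -399/143; -12/11 -399/143 384/143]
step 1: x' = [-5316365/7560679, 15927732/7560679, 23257445/30242716], P' = [3735794/7560679 6009926/7560679 -7661277/7560679; 6009926/7560679 112211084/7560679 -13358535/7560679; -7661277/7560679 -13358535/7560679 75439353/30242716]

step 0: x̄ = F·x = [0, 2, -4]
step 0: P̄ = F·P·Fᵀ + Q = [19 -26 28; -26 75 -61; 28 -61 64]
step 0: y = z − H·x̄ = [-6, -5]
step 0: S = H·P̄·Hᵀ + R = [766 551; 551 404]
step 0: K = P̄·Hᵀ·S⁻¹ = [91/451 -219/451; 4211/5863 -3726/5863; -100/143 84/143]
step 0: x' = x̄ + K·y = [549/451, 5090/5863, -392/143]
step 0: P' = (I − K·H)·P̄ = [237/451 515/451 -12/11; 515/451 115439/5863 -399/143; -12/11 -399/143 384/143]
step 1: x̄ = F·x = [-168/143, 21715/5863, -31895/5863]
step 1: P̄ = F·P·Fᵀ + Q = [3450/143 1982/143 3794/143; 1982/143 135204/5863 61142/5863; 3794/143 61142/5863 257035/5863]
step 1: y = z − H·x̄ = [-90317/5863, -3141/451]
step 1: S = H·P̄·Hᵀ + R = [4185427/5863 245162/451; 245162/451 189944/451]
step 1: K = P̄·Hᵀ·S⁻¹ = [1371724/7560679 -3546105/7560679; 2895764/7560679 -4671243/7560679; -9823897/15121358 16495971/30242716]
step 1: x' = x̄ + K·y = [-5316365/7560679, 15927732/7560679, 23257445/30242716]
step 1: P' = (I − K·H)·P̄ = [3735794/7560679 6009926/7560679 -7661277/7560679; 6009926/7560679 112211084/7560679 -13358535/7560679; -7661277/7560679 -13358535/7560679 75439353/30242716]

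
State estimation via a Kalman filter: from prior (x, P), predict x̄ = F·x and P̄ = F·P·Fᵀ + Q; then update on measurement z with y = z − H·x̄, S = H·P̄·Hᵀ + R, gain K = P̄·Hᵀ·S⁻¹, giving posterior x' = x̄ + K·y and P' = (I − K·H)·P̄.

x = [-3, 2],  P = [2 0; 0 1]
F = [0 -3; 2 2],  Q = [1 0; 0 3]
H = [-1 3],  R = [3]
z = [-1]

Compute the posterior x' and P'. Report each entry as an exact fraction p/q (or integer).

x̄ = F·x = [-6, -2]
P̄ = F·P·Fᵀ + Q = [10 -6; -6 15]
y = z − H·x̄ = [-1]
S = H·P̄·Hᵀ + R = [184]
K = P̄·Hᵀ·S⁻¹ = [-7/46; 51/184]
x' = x̄ + K·y = [-269/46, -419/184]
P' = (I − K·H)·P̄ = [132/23 81/46; 81/46 159/184]

x' = [-269/46, -419/184]
P' = [132/23 81/46; 81/46 159/184]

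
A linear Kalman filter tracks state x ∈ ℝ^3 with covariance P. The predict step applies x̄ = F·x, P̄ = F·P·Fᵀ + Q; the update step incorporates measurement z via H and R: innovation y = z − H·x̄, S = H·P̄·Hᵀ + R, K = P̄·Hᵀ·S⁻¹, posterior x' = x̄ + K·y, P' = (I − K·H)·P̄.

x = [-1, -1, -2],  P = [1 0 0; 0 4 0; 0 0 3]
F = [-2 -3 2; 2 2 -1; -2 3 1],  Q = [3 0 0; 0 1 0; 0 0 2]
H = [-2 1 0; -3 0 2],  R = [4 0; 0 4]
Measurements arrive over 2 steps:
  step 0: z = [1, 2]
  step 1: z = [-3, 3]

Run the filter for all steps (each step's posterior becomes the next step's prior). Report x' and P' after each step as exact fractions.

step 0: x' = [-8859/9274, -11351/13911, -8945/18548], P' = [4299/4637 2260/4637 12481/9274; 2260/4637 27212/13911 3354/4637; 12481/9274 3354/4637 54231/18548]
step 1: x' = [276239003/430477579, -575818231/430477579, 985572309/430477579], P' = [401997424/430477579 314846360/430477579 557356998/430477579; 314846360/430477579 972192140/430477579 492657888/430477579; 557356998/430477579 492657888/430477579 1163145437/430477579]

step 0: x̄ = F·x = [1, -2, -3]
step 0: P̄ = F·P·Fᵀ + Q = [55 -34 -26; -34 24 17; -26 17 45]
step 0: y = z − H·x̄ = [5, 11]
step 0: S = H·P̄·Hᵀ + R = [384 570; 570 991]
step 0: K = P̄·Hᵀ·S⁻¹ = [-3169/9274 -104/4637; 3413/13911 -18/4637; -9127/18548 4197/9274]
step 0: x' = x̄ + K·y = [-8859/9274, -11351/13911, -8945/18548]
step 0: P' = (I − K·H)·P̄ = [4299/4637 2260/4637 12481/9274; 2260/4637 27212/13911 3354/4637; 12481/9274 3354/4637 54231/18548]
step 1: x̄ = F·x = [31475/9274, -170281/55644, -18913/18548]
step 1: P̄ = F·P·Fᵀ + Q = [103922/4637 -120829/9274 -129411/9274; -120829/9274 616505/55644 199193/18548; -129411/9274 199193/18548 358823/18548]
step 1: y = z − H·x̄ = [381049/55644, 70580/4637]
step 1: S = H·P̄·Hᵀ + R = [8727233/55644 1163194/4637; 1163194/4637 2089135/4637]
step 1: K = P̄·Hᵀ·S⁻¹ = [-122287122/430477579 -22819569/430477579; 85624855/430477579 10194174/430477579; -155514027/430477579 163554970/430477579]
step 1: x' = x̄ + K·y = [276239003/430477579, -575818231/430477579, 985572309/430477579]
step 1: P' = (I − K·H)·P̄ = [401997424/430477579 314846360/430477579 557356998/430477579; 314846360/430477579 972192140/430477579 492657888/430477579; 557356998/430477579 492657888/430477579 1163145437/430477579]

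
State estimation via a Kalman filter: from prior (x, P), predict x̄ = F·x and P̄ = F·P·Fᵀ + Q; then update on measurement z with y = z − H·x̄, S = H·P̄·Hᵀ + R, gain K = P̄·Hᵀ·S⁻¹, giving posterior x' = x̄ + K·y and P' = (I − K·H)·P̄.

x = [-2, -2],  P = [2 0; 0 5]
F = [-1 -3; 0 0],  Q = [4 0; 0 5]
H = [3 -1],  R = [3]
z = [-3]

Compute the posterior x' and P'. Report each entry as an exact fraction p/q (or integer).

x̄ = F·x = [8, 0]
P̄ = F·P·Fᵀ + Q = [51 0; 0 5]
y = z − H·x̄ = [-27]
S = H·P̄·Hᵀ + R = [467]
K = P̄·Hᵀ·S⁻¹ = [153/467; -5/467]
x' = x̄ + K·y = [-395/467, 135/467]
P' = (I − K·H)·P̄ = [408/467 765/467; 765/467 2310/467]

x' = [-395/467, 135/467]
P' = [408/467 765/467; 765/467 2310/467]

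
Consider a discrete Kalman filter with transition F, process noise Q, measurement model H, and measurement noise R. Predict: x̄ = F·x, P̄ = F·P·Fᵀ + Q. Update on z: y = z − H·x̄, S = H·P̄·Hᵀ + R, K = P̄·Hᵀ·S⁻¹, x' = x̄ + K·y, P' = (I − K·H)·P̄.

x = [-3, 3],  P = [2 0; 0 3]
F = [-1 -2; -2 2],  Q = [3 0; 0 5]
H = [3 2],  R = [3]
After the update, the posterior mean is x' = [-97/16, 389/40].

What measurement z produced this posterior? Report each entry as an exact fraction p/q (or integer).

z = [1]

x̄ = F·x = [-3, 12]
P̄ = F·P·Fᵀ + Q = [17 -8; -8 25]
S = H·P̄·Hᵀ + R = [160]
K = P̄·Hᵀ·S⁻¹ = [7/32; 13/80]
x' − x̄ = [-49/16, -91/40] = K·y
y = (KᵀK)⁻¹·Kᵀ·(x' − x̄) = [-14]
z = y + H·x̄ = [-14] + [15] = [1]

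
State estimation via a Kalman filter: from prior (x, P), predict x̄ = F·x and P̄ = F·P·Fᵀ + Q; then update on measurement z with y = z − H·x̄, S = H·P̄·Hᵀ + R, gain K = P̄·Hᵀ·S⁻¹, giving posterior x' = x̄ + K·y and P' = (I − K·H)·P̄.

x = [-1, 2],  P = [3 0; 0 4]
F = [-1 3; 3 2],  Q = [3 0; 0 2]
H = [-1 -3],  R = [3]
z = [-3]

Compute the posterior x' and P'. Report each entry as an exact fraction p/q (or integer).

x' = [1057/180, -17/18]
P' = [1679/60 -55/6; -55/6 10/3]

x̄ = F·x = [7, 1]
P̄ = F·P·Fᵀ + Q = [42 15; 15 45]
y = z − H·x̄ = [7]
S = H·P̄·Hᵀ + R = [540]
K = P̄·Hᵀ·S⁻¹ = [-29/180; -5/18]
x' = x̄ + K·y = [1057/180, -17/18]
P' = (I − K·H)·P̄ = [1679/60 -55/6; -55/6 10/3]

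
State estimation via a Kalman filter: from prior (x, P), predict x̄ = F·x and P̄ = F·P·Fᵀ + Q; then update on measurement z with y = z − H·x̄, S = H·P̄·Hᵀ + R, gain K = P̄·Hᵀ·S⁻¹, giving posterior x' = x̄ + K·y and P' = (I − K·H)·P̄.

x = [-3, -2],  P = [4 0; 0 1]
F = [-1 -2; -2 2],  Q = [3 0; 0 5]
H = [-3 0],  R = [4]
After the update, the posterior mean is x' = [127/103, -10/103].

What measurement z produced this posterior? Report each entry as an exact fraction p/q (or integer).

x̄ = F·x = [7, 2]
P̄ = F·P·Fᵀ + Q = [11 4; 4 25]
S = H·P̄·Hᵀ + R = [103]
K = P̄·Hᵀ·S⁻¹ = [-33/103; -12/103]
x' − x̄ = [-594/103, -216/103] = K·y
y = (KᵀK)⁻¹·Kᵀ·(x' − x̄) = [18]
z = y + H·x̄ = [18] + [-21] = [-3]

z = [-3]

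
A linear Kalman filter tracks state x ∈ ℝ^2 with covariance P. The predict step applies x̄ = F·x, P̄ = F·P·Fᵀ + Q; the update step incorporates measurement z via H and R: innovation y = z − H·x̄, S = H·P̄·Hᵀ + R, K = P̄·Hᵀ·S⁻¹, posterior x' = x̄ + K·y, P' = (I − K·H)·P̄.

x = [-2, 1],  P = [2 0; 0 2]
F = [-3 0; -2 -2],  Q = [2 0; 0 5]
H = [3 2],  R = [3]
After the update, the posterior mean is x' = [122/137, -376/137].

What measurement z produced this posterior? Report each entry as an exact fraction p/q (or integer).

z = [-3]

x̄ = F·x = [6, 2]
P̄ = F·P·Fᵀ + Q = [20 12; 12 21]
S = H·P̄·Hᵀ + R = [411]
K = P̄·Hᵀ·S⁻¹ = [28/137; 26/137]
x' − x̄ = [-700/137, -650/137] = K·y
y = (KᵀK)⁻¹·Kᵀ·(x' − x̄) = [-25]
z = y + H·x̄ = [-25] + [22] = [-3]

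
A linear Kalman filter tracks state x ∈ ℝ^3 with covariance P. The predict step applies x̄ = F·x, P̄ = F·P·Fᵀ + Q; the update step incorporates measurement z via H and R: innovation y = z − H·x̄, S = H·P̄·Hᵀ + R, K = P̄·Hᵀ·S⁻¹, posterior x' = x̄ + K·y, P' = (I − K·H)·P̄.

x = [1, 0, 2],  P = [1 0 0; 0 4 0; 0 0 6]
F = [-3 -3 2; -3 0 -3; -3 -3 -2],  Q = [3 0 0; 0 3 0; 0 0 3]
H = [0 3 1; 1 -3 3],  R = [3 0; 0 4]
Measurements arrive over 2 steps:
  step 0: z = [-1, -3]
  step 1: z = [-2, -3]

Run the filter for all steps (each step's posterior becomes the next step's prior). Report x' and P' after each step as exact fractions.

step 0: x' = [-132233/59935, -12663/59935, -28093/59935], P' = [788568/59935 59643/59935 -181797/59935; 59643/59935 17328/59935 -7407/59935; -181797/59935 -7407/59935 67698/59935]
step 1: x' = [-13936092037/3566304080, -1870045857/3566304080, -506367147/1783152040], P' = [37558533039/3566304080 3373835859/3566304080 -3898904751/1783152040; 3373835859/3566304080 1055251959/3566304080 -164514411/1783152040; -3898904751/1783152040 -164514411/1783152040 774770979/891576020]

step 0: x̄ = F·x = [1, -9, -7]
step 0: P̄ = F·P·Fᵀ + Q = [72 -27 21; -27 66 45; 21 45 72]
step 0: y = z − H·x̄ = [33, -10]
step 0: S = H·P̄·Hᵀ + R = [939 -168; -168 796]
step 0: K = P̄·Hᵀ·S⁻¹ = [-956/59935 16062/59935; 14859/59935 -7281/119870; 15159/59935 21759/119870]
step 0: x' = x̄ + K·y = [-132233/59935, -12663/59935, -28093/59935]
step 0: P' = (I − K·H)·P̄ = [788568/59935 59643/59935 -181797/59935; 59643/59935 17328/59935 -7407/59935; -181797/59935 -7407/59935 67698/59935]
step 1: x̄ = F·x = [378502/59935, 480978/59935, 490874/59935]
step 1: P̄ = F·P·Fᵀ + Q = [11047683/59935 6615657/59935 8055846/59935; 6615657/59935 4613853/59935 5246469/59935; 8055846/59935 5246469/59935 6506787/59935]
step 1: y = z − H·x̄ = [-2053678/59935, -117599/11987]
step 1: S = H·P̄·Hᵀ + R = [79690083/59935 7475463/11987; 7475463/11987 5115575/11987]
step 1: K = P̄·Hᵀ·S⁻¹ = [154913205/713260816 1010899239/3566304080; 189115137/713260816 -194751621/3566304080; 70399915/356630408 310816089/1783152040]
step 1: x' = x̄ + K·y = [-13936092037/3566304080, -1870045857/3566304080, -506367147/1783152040]
step 1: P' = (I − K·H)·P̄ = [37558533039/3566304080 3373835859/3566304080 -3898904751/1783152040; 3373835859/3566304080 1055251959/3566304080 -164514411/1783152040; -3898904751/1783152040 -164514411/1783152040 774770979/891576020]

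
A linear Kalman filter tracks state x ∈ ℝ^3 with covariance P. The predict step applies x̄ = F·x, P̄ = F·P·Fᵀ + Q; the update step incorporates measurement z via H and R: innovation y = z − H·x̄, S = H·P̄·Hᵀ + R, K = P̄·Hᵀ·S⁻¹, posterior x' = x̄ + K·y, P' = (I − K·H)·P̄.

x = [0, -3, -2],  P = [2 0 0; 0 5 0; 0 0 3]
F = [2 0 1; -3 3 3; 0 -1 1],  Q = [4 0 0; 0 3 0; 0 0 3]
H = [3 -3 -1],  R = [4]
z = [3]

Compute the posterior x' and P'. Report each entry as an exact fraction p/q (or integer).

x̄ = F·x = [-2, -15, 1]
P̄ = F·P·Fᵀ + Q = [15 -3 3; -3 93 -6; 3 -6 11]
y = z − H·x̄ = [-35]
S = H·P̄·Hᵀ + R = [987]
K = P̄·Hᵀ·S⁻¹ = [17/329; -2/7; 16/987]
x' = x̄ + K·y = [-179/47, -5, 61/141]
P' = (I − K·H)·P̄ = [4068/329 81/7 715/329; 81/7 87/7 -10/7; 715/329 -10/7 10601/987]

x' = [-179/47, -5, 61/141]
P' = [4068/329 81/7 715/329; 81/7 87/7 -10/7; 715/329 -10/7 10601/987]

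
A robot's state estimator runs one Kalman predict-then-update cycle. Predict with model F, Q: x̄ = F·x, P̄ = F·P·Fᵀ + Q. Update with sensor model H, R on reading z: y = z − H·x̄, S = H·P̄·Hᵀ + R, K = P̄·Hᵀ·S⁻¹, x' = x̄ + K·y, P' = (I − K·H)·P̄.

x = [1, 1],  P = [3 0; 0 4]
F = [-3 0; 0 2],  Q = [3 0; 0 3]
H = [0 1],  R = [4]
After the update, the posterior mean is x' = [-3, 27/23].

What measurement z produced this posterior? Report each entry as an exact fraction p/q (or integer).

x̄ = F·x = [-3, 2]
P̄ = F·P·Fᵀ + Q = [30 0; 0 19]
S = H·P̄·Hᵀ + R = [23]
K = P̄·Hᵀ·S⁻¹ = [0; 19/23]
x' − x̄ = [0, -19/23] = K·y
y = (KᵀK)⁻¹·Kᵀ·(x' − x̄) = [-1]
z = y + H·x̄ = [-1] + [2] = [1]

z = [1]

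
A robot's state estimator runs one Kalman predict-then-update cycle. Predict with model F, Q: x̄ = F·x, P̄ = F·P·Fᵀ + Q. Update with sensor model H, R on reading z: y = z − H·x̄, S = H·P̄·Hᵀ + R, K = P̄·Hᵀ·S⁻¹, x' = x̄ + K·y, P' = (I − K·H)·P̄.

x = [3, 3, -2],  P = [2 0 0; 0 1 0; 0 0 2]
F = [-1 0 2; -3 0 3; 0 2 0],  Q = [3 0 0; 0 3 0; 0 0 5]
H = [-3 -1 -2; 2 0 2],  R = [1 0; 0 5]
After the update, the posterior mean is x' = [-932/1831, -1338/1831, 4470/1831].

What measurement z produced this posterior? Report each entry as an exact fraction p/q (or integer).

x̄ = F·x = [-7, -15, 6]
P̄ = F·P·Fᵀ + Q = [13 18 0; 18 39 0; 0 0 9]
S = H·P̄·Hᵀ + R = [301 -150; -150 93]
K = P̄·Hᵀ·S⁻¹ = [-467/1831 -724/5493; -1083/1831 -1038/1831; 342/1831 906/1831]
x' − x̄ = [11885/1831, 26127/1831, -6516/1831] = K·y
y = (KᵀK)⁻¹·Kᵀ·(x' − x̄) = [-27, 3]
z = y + H·x̄ = [-27, 3] + [24, -2] = [-3, 1]

z = [-3, 1]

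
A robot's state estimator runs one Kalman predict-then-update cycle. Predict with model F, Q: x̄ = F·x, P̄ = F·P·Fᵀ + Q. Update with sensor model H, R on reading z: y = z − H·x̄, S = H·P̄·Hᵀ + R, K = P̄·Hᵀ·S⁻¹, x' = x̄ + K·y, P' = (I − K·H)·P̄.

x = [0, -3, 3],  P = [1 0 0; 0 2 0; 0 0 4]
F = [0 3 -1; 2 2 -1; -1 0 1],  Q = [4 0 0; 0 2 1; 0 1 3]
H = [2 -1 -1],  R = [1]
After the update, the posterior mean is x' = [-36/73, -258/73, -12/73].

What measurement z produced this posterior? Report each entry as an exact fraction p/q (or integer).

z = [3]

x̄ = F·x = [-12, -9, 3]
P̄ = F·P·Fᵀ + Q = [26 16 -4; 16 18 -5; -4 -5 8]
S = H·P̄·Hᵀ + R = [73]
K = P̄·Hᵀ·S⁻¹ = [40/73; 19/73; -11/73]
x' − x̄ = [840/73, 399/73, -231/73] = K·y
y = (KᵀK)⁻¹·Kᵀ·(x' − x̄) = [21]
z = y + H·x̄ = [21] + [-18] = [3]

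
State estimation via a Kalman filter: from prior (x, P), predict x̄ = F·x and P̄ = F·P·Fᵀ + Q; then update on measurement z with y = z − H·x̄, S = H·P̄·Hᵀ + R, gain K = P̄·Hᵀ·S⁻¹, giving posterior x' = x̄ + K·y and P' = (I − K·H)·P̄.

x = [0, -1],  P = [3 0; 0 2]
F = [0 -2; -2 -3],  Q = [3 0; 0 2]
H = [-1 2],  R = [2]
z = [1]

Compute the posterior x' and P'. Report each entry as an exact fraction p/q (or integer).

x' = [49/31, 41/31]
P' = [854/93 440/93; 440/93 272/93]

x̄ = F·x = [2, 3]
P̄ = F·P·Fᵀ + Q = [11 12; 12 32]
y = z − H·x̄ = [-3]
S = H·P̄·Hᵀ + R = [93]
K = P̄·Hᵀ·S⁻¹ = [13/93; 52/93]
x' = x̄ + K·y = [49/31, 41/31]
P' = (I − K·H)·P̄ = [854/93 440/93; 440/93 272/93]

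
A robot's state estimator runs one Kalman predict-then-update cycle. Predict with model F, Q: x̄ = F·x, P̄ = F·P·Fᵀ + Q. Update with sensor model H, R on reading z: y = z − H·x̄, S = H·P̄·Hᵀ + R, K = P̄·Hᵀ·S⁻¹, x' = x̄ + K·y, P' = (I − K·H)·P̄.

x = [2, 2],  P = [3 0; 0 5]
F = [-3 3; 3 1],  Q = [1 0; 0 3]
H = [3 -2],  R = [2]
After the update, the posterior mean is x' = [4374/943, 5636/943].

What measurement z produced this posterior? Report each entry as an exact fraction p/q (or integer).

z = [2]

x̄ = F·x = [0, 8]
P̄ = F·P·Fᵀ + Q = [73 -12; -12 35]
S = H·P̄·Hᵀ + R = [943]
K = P̄·Hᵀ·S⁻¹ = [243/943; -106/943]
x' − x̄ = [4374/943, -1908/943] = K·y
y = (KᵀK)⁻¹·Kᵀ·(x' − x̄) = [18]
z = y + H·x̄ = [18] + [-16] = [2]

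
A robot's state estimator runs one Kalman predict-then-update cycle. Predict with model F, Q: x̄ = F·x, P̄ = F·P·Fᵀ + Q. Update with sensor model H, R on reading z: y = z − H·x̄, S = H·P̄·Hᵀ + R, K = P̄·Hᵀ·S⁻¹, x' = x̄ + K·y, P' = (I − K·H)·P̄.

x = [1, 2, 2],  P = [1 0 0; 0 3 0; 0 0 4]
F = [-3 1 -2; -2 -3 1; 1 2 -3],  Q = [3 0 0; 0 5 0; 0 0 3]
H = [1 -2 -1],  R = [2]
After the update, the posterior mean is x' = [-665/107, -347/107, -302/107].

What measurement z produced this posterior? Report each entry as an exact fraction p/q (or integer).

z = [3]

x̄ = F·x = [-5, -6, -1]
P̄ = F·P·Fᵀ + Q = [31 -11 27; -11 40 -32; 27 -32 52]
S = H·P̄·Hᵀ + R = [107]
K = P̄·Hᵀ·S⁻¹ = [26/107; -59/107; 39/107]
x' − x̄ = [-130/107, 295/107, -195/107] = K·y
y = (KᵀK)⁻¹·Kᵀ·(x' − x̄) = [-5]
z = y + H·x̄ = [-5] + [8] = [3]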